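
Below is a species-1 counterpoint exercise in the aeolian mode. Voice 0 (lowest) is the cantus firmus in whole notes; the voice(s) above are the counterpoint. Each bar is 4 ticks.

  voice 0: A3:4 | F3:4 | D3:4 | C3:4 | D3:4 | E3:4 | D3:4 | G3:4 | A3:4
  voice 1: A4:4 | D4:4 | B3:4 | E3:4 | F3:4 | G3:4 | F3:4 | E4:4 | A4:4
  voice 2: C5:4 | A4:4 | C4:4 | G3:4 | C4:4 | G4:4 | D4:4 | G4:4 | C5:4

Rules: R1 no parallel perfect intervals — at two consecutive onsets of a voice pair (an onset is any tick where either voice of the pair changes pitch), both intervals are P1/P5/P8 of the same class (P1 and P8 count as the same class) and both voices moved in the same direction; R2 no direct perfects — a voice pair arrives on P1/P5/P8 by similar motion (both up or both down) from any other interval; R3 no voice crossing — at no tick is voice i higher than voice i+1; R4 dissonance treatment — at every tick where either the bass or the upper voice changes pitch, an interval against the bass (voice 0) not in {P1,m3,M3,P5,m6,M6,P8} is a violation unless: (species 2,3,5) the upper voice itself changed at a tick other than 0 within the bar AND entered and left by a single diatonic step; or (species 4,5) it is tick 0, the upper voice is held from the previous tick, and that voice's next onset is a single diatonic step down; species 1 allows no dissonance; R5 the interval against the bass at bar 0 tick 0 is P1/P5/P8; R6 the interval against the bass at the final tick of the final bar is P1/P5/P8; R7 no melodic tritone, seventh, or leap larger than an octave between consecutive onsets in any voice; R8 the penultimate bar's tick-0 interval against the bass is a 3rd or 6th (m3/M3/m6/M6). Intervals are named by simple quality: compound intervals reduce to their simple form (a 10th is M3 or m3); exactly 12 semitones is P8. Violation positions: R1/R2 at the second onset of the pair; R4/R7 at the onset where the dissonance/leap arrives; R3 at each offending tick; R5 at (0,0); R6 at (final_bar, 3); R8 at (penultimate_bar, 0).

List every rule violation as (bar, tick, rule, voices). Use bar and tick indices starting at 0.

bar 0: v0=A3 v1=A4 v2=C5 downbeat m3
bar 1: v0=F3 v1=D4 v2=A4 downbeat M3
bar 2: v0=D3 v1=B3 v2=C4 downbeat m7
bar 3: v0=C3 v1=E3 v2=G3 downbeat P5
bar 4: v0=D3 v1=F3 v2=C4 downbeat m7
bar 5: v0=E3 v1=G3 v2=G4 downbeat m3
bar 6: v0=D3 v1=F3 v2=D4 downbeat P8
bar 7: v0=G3 v1=E4 v2=G4 downbeat P8
bar 8: v0=A3 v1=A4 v2=C5 downbeat m3
  -> R5 @ bar 0 tick 0 v(0, 2): opens on m3
  -> R2 @ bar 1 tick 0 v(1, 2): A4/C5 m3 -> D4/A4 P5 similar
  -> R4 @ bar 2 tick 0 v(0, 2): D3/C4 m7 untreated
  -> R2 @ bar 3 tick 0 v(0, 2): D3/C4 m7 -> C3/G3 P5 similar
  -> R2 @ bar 4 tick 0 v(1, 2): E3/G3 m3 -> F3/C4 P5 similar
  -> R4 @ bar 4 tick 0 v(0, 2): D3/C4 m7 untreated
  -> R2 @ bar 5 tick 0 v(1, 2): F3/C4 P5 -> G3/G4 P8 similar
  -> R2 @ bar 6 tick 0 v(0, 2): E3/G4 m3 -> D3/D4 P8 similar
  -> R1 @ bar 7 tick 0 v(0, 2): D3/D4 P8 -> G3/G4 P8 similar
  -> R7 @ bar 7 tick 0 v(1,): F3->E4 leap 11st
  -> R8 @ bar 7 tick 0 v(0, 2): penult P8 not 3rd/6th
  -> R2 @ bar 8 tick 0 v(0, 1): G3/E4 M6 -> A3/A4 P8 similar
  -> R6 @ bar 8 tick 3 v(0, 2): closes on m3

(0, 0, R5, (0, 2))
(1, 0, R2, (1, 2))
(2, 0, R4, (0, 2))
(3, 0, R2, (0, 2))
(4, 0, R2, (1, 2))
(4, 0, R4, (0, 2))
(5, 0, R2, (1, 2))
(6, 0, R2, (0, 2))
(7, 0, R1, (0, 2))
(7, 0, R7, (1,))
(7, 0, R8, (0, 2))
(8, 0, R2, (0, 1))
(8, 3, R6, (0, 2))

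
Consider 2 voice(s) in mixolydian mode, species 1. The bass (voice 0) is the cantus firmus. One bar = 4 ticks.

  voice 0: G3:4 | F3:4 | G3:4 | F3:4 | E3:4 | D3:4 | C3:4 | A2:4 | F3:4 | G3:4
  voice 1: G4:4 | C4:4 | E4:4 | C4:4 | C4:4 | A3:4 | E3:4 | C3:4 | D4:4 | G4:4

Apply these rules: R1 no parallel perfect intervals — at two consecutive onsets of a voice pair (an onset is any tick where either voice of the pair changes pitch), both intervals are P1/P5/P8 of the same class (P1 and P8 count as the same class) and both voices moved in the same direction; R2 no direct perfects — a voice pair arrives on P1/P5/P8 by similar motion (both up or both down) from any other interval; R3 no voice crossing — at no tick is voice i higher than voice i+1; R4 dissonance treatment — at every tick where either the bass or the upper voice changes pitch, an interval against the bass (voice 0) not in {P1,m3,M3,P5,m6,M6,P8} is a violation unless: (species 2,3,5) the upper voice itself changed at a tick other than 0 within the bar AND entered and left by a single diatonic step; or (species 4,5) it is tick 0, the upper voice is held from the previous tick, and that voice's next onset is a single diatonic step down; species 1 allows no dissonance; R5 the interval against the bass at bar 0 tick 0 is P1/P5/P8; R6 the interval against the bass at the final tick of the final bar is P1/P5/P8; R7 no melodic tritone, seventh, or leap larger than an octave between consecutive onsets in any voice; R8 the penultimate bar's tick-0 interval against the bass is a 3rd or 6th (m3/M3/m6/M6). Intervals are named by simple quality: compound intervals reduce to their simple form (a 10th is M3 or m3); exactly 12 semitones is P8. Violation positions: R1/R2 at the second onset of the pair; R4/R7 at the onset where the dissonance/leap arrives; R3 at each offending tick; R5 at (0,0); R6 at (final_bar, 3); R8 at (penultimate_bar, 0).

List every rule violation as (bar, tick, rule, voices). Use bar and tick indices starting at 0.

(1, 0, R2, (0, 1))
(3, 0, R2, (0, 1))
(5, 0, R2, (0, 1))
(8, 0, R7, (1,))
(9, 0, R2, (0, 1))

bar 0: v0=G3 v1=G4 downbeat P8
bar 1: v0=F3 v1=C4 downbeat P5
bar 2: v0=G3 v1=E4 downbeat M6
bar 3: v0=F3 v1=C4 downbeat P5
bar 4: v0=E3 v1=C4 downbeat m6
bar 5: v0=D3 v1=A3 downbeat P5
bar 6: v0=C3 v1=E3 downbeat M3
bar 7: v0=A2 v1=C3 downbeat m3
bar 8: v0=F3 v1=D4 downbeat M6
bar 9: v0=G3 v1=G4 downbeat P8
  -> R2 @ bar 1 tick 0 v(0, 1): G3/G4 P8 -> F3/C4 P5 similar
  -> R2 @ bar 3 tick 0 v(0, 1): G3/E4 M6 -> F3/C4 P5 similar
  -> R2 @ bar 5 tick 0 v(0, 1): E3/C4 m6 -> D3/A3 P5 similar
  -> R7 @ bar 8 tick 0 v(1,): C3->D4 leap 14st
  -> R2 @ bar 9 tick 0 v(0, 1): F3/D4 M6 -> G3/G4 P8 similar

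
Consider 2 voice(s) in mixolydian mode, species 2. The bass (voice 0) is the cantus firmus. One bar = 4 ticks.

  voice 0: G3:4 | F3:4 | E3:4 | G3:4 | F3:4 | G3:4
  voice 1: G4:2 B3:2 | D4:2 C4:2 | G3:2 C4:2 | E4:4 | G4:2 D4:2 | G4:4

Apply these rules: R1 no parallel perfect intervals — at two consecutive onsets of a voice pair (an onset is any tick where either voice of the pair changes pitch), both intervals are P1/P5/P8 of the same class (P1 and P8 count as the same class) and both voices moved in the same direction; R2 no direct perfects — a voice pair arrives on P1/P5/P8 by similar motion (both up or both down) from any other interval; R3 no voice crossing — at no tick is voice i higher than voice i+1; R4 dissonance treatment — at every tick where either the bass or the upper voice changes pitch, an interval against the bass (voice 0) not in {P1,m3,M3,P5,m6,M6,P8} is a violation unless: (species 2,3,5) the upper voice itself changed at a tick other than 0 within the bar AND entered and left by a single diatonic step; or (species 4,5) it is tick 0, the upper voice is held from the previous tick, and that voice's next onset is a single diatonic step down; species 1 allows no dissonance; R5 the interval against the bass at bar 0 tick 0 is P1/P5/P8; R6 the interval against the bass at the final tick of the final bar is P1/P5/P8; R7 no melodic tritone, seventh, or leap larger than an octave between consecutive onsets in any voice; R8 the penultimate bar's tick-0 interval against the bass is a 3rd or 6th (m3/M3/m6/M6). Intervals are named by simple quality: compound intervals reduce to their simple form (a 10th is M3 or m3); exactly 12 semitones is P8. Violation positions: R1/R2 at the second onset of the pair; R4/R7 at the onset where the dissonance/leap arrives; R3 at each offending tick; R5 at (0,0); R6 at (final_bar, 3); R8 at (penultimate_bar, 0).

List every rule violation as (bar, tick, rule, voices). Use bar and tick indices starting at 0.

(4, 0, R4, (0, 1))
(4, 0, R8, (0, 1))
(5, 0, R2, (0, 1))

bar 0: v0=G3 v1=G4 downbeat P8
bar 1: v0=F3 v1=D4 downbeat M6
bar 2: v0=E3 v1=G3 downbeat m3
bar 3: v0=G3 v1=E4 downbeat M6
bar 4: v0=F3 v1=G4 downbeat M2
bar 5: v0=G3 v1=G4 downbeat P8
  -> R4 @ bar 4 tick 0 v(0, 1): F3/G4 M2 untreated
  -> R8 @ bar 4 tick 0 v(0, 1): penult M2 not 3rd/6th
  -> R2 @ bar 5 tick 0 v(0, 1): F3/D4 M6 -> G3/G4 P8 similar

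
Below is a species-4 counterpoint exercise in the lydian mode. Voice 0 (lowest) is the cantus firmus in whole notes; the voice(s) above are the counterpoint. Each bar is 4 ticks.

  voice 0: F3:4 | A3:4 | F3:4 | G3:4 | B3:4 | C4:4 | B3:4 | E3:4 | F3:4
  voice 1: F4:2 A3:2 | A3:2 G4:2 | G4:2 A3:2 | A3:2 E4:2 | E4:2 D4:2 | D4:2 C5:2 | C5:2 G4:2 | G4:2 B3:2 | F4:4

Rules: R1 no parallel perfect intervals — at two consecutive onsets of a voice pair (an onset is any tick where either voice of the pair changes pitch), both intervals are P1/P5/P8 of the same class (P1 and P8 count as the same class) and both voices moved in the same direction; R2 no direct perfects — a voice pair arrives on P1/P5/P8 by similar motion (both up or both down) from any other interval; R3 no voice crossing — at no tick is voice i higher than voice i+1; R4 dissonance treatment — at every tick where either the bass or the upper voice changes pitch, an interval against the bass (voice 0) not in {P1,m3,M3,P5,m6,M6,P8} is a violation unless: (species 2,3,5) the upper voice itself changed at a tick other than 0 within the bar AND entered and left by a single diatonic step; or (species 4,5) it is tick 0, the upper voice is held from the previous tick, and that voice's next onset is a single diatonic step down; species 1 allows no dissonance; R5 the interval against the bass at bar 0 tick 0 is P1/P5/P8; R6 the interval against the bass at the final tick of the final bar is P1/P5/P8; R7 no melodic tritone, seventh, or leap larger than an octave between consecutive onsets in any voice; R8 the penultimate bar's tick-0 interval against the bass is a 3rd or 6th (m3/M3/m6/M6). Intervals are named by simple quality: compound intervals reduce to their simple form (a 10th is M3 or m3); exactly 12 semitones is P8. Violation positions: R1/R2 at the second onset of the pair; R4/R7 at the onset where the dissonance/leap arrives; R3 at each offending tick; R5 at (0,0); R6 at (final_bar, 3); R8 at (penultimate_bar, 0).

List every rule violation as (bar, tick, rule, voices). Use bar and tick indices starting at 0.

(1, 2, R4, (0, 1))
(1, 2, R7, (1,))
(2, 0, R4, (0, 1))
(2, 2, R7, (1,))
(3, 0, R4, (0, 1))
(5, 0, R4, (0, 1))
(5, 2, R7, (1,))
(6, 0, R4, (0, 1))
(8, 0, R2, (0, 1))
(8, 0, R7, (1,))

bar 0: v0=F3 v1=F4 downbeat P8
bar 1: v0=A3 v1=A3 downbeat P1
bar 2: v0=F3 v1=G4 downbeat M2
bar 3: v0=G3 v1=A3 downbeat M2
bar 4: v0=B3 v1=E4 downbeat P4
bar 5: v0=C4 v1=D4 downbeat M2
bar 6: v0=B3 v1=C5 downbeat m2
bar 7: v0=E3 v1=G4 downbeat m3
bar 8: v0=F3 v1=F4 downbeat P8
  -> R4 @ bar 1 tick 2 v(0, 1): A3/G4 m7 untreated
  -> R7 @ bar 1 tick 2 v(1,): A3->G4 leap 10st
  -> R4 @ bar 2 tick 0 v(0, 1): F3/G4 M2 untreated
  -> R7 @ bar 2 tick 2 v(1,): G4->A3 leap 10st
  -> R4 @ bar 3 tick 0 v(0, 1): G3/A3 M2 untreated
  -> R4 @ bar 5 tick 0 v(0, 1): C4/D4 M2 untreated
  -> R7 @ bar 5 tick 2 v(1,): D4->C5 leap 10st
  -> R4 @ bar 6 tick 0 v(0, 1): B3/C5 m2 untreated
  -> R2 @ bar 8 tick 0 v(0, 1): E3/B3 P5 -> F3/F4 P8 similar
  -> R7 @ bar 8 tick 0 v(1,): B3->F4 leap 6st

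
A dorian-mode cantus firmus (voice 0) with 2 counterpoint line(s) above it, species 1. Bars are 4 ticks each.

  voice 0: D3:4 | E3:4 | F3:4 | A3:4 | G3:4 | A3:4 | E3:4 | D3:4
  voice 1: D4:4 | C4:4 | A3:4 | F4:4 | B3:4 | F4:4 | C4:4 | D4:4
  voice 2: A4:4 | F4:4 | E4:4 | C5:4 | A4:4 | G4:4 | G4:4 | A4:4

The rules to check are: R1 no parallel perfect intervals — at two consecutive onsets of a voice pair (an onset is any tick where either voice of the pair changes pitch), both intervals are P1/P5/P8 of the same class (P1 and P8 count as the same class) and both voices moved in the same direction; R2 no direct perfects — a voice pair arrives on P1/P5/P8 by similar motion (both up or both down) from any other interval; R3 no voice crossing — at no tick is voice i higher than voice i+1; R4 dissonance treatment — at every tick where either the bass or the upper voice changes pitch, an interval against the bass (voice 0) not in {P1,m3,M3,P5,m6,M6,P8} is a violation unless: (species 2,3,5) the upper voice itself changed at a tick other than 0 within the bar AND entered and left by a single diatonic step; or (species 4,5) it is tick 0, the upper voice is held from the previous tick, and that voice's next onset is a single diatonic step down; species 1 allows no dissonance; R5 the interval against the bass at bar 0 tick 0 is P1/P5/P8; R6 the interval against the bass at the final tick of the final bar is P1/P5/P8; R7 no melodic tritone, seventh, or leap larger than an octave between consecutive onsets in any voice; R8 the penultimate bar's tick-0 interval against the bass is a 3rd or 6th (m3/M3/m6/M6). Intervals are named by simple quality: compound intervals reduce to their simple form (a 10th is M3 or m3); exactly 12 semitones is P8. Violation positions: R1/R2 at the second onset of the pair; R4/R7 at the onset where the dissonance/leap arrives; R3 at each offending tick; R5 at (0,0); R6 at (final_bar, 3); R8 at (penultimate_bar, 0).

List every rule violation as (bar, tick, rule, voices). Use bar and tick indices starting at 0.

bar 0: v0=D3 v1=D4 v2=A4 downbeat P5
bar 1: v0=E3 v1=C4 v2=F4 downbeat m2
bar 2: v0=F3 v1=A3 v2=E4 downbeat M7
bar 3: v0=A3 v1=F4 v2=C5 downbeat m3
bar 4: v0=G3 v1=B3 v2=A4 downbeat M2
bar 5: v0=A3 v1=F4 v2=G4 downbeat m7
bar 6: v0=E3 v1=C4 v2=G4 downbeat m3
bar 7: v0=D3 v1=D4 v2=A4 downbeat P5
  -> R4 @ bar 1 tick 0 v(0, 2): E3/F4 m2 untreated
  -> R2 @ bar 2 tick 0 v(1, 2): C4/F4 P4 -> A3/E4 P5 similar
  -> R4 @ bar 2 tick 0 v(0, 2): F3/E4 M7 untreated
  -> R1 @ bar 3 tick 0 v(1, 2): A3/E4 P5 -> F4/C5 P5 similar
  -> R4 @ bar 4 tick 0 v(0, 2): G3/A4 M2 untreated
  -> R7 @ bar 4 tick 0 v(1,): F4->B3 leap 6st
  -> R4 @ bar 5 tick 0 v(0, 2): A3/G4 m7 untreated
  -> R7 @ bar 5 tick 0 v(1,): B3->F4 leap 6st
  -> R1 @ bar 7 tick 0 v(1, 2): C4/G4 P5 -> D4/A4 P5 similar

(1, 0, R4, (0, 2))
(2, 0, R2, (1, 2))
(2, 0, R4, (0, 2))
(3, 0, R1, (1, 2))
(4, 0, R4, (0, 2))
(4, 0, R7, (1,))
(5, 0, R4, (0, 2))
(5, 0, R7, (1,))
(7, 0, R1, (1, 2))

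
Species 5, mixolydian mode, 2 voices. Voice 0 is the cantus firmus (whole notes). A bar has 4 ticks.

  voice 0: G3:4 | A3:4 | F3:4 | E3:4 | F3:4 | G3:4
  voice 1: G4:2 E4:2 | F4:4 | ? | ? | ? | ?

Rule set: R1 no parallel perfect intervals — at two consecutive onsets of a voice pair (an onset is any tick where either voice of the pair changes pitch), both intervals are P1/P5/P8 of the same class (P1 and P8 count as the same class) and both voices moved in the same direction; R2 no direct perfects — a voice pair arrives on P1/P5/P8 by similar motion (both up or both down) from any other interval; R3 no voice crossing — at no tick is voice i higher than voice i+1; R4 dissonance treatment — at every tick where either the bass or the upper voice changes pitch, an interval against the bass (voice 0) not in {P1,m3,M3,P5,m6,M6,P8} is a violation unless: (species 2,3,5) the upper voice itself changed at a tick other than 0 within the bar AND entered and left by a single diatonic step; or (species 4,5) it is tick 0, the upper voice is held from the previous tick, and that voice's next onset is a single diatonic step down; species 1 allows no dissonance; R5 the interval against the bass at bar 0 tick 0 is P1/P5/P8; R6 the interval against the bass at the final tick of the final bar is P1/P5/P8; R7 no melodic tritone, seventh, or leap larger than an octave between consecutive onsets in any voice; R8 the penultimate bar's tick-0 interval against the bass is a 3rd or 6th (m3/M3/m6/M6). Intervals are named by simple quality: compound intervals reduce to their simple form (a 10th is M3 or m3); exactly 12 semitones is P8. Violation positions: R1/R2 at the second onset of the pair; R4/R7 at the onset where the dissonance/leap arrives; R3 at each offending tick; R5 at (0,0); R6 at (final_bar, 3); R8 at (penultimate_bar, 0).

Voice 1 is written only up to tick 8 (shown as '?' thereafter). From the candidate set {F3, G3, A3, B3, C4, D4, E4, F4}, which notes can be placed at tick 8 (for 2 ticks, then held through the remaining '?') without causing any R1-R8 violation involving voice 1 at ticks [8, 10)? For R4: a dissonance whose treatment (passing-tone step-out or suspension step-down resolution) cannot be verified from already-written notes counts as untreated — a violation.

{A3, D4, F4}

F3: violates R2
G3: violates R4,R7
A3: legal
B3: violates R4,R7
C4: violates R2
D4: legal
E4: violates R4
F4: legal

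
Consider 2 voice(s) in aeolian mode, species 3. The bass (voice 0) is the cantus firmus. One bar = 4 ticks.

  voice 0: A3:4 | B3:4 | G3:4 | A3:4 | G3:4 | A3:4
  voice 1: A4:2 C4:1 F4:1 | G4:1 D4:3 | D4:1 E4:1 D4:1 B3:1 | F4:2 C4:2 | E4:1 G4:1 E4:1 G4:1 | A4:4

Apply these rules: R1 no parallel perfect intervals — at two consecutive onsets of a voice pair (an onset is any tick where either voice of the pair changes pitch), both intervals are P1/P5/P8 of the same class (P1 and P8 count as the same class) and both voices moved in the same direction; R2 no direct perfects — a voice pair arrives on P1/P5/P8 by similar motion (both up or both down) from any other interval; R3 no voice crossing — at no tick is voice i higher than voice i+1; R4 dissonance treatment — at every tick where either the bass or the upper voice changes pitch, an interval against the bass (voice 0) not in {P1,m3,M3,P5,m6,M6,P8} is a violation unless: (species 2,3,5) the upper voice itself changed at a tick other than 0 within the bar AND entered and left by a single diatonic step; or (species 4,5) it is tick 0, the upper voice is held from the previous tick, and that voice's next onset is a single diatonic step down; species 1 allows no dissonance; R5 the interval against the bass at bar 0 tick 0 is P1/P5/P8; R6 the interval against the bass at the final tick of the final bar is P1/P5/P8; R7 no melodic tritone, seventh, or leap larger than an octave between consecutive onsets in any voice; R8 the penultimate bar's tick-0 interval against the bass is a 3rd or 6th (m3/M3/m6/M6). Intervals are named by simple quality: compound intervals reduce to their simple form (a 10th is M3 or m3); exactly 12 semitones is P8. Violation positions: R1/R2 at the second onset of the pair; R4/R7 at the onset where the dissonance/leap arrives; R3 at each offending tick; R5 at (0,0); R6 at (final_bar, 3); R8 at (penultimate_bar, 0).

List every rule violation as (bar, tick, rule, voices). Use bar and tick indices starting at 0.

(3, 0, R7, (1,))
(5, 0, R1, (0, 1))

bar 0: v0=A3 v1=A4 downbeat P8
bar 1: v0=B3 v1=G4 downbeat m6
bar 2: v0=G3 v1=D4 downbeat P5
bar 3: v0=A3 v1=F4 downbeat m6
bar 4: v0=G3 v1=E4 downbeat M6
bar 5: v0=A3 v1=A4 downbeat P8
  -> R7 @ bar 3 tick 0 v(1,): B3->F4 leap 6st
  -> R1 @ bar 5 tick 0 v(0, 1): G3/G4 P8 -> A3/A4 P8 similar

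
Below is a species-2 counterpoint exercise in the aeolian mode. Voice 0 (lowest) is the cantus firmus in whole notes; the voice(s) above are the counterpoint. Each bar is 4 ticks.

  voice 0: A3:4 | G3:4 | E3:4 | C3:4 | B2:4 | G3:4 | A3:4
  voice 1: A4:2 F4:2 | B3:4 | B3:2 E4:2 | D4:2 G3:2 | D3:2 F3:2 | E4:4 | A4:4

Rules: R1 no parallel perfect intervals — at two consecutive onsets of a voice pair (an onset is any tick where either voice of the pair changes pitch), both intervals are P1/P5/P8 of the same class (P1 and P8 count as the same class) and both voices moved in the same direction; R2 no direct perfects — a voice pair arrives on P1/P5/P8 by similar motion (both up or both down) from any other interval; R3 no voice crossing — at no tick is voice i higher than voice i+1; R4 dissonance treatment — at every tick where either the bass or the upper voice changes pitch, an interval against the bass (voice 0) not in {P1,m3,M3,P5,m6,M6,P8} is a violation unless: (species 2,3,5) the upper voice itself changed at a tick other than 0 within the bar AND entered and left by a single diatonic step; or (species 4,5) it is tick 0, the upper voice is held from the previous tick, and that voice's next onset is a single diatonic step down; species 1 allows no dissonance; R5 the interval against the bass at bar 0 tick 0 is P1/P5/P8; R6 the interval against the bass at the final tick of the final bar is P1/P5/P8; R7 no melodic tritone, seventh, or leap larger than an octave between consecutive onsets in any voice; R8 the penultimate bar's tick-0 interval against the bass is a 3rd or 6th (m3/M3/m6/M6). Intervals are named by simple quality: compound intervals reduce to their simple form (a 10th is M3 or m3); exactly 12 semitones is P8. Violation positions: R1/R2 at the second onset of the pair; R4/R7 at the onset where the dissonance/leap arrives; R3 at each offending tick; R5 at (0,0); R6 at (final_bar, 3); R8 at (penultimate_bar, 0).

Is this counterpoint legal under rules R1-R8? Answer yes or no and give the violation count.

bar 0: v0=A3 v1=A4 (P8)
bar 1: v0=G3 v1=B3 (M3)
bar 2: v0=E3 v1=B3 (P5)
bar 3: v0=C3 v1=D4 (M2)
bar 4: v0=B2 v1=D3 (m3)
bar 5: v0=G3 v1=E4 (M6)
bar 6: v0=A3 v1=A4 (P8)
  R7 @ bar1.0: F4->B3 leap 6st
  R4 @ bar3.0: C3/D4 M2 untreated
  R4 @ bar4.2: B2/F3 TT untreated
  R7 @ bar5.0: F3->E4 leap 11st
  R2 @ bar6.0: G3/E4 M6 -> A3/A4 P8 similar

No (5 violations)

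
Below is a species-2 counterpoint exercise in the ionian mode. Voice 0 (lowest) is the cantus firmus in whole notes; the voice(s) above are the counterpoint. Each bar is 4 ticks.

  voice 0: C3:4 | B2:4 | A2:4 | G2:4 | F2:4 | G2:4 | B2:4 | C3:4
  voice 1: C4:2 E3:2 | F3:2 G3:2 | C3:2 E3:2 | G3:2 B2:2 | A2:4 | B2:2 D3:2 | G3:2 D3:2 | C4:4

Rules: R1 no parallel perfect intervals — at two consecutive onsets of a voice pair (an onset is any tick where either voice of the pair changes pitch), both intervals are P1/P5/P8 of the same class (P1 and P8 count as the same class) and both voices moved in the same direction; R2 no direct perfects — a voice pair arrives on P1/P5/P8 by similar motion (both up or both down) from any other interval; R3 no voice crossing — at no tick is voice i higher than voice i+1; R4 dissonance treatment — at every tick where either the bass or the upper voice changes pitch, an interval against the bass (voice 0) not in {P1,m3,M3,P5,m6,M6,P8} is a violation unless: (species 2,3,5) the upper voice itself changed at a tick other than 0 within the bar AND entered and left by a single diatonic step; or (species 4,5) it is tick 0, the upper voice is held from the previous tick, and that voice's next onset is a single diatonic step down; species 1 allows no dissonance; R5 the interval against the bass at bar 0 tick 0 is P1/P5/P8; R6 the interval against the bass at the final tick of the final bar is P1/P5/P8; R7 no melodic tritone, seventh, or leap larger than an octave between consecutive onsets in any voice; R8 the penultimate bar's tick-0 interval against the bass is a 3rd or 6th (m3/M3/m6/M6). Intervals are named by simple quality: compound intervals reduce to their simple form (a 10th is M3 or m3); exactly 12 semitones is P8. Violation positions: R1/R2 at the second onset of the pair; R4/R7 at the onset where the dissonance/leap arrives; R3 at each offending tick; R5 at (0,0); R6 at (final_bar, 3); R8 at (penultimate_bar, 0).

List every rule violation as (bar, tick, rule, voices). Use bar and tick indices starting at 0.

bar 0: v0=C3 v1=C4 downbeat P8
bar 1: v0=B2 v1=F3 downbeat TT
bar 2: v0=A2 v1=C3 downbeat m3
bar 3: v0=G2 v1=G3 downbeat P8
bar 4: v0=F2 v1=A2 downbeat M3
bar 5: v0=G2 v1=B2 downbeat M3
bar 6: v0=B2 v1=G3 downbeat m6
bar 7: v0=C3 v1=C4 downbeat P8
  -> R4 @ bar 1 tick 0 v(0, 1): B2/F3 TT untreated
  -> R2 @ bar 7 tick 0 v(0, 1): B2/D3 m3 -> C3/C4 P8 similar
  -> R7 @ bar 7 tick 0 v(1,): D3->C4 leap 10st

(1, 0, R4, (0, 1))
(7, 0, R2, (0, 1))
(7, 0, R7, (1,))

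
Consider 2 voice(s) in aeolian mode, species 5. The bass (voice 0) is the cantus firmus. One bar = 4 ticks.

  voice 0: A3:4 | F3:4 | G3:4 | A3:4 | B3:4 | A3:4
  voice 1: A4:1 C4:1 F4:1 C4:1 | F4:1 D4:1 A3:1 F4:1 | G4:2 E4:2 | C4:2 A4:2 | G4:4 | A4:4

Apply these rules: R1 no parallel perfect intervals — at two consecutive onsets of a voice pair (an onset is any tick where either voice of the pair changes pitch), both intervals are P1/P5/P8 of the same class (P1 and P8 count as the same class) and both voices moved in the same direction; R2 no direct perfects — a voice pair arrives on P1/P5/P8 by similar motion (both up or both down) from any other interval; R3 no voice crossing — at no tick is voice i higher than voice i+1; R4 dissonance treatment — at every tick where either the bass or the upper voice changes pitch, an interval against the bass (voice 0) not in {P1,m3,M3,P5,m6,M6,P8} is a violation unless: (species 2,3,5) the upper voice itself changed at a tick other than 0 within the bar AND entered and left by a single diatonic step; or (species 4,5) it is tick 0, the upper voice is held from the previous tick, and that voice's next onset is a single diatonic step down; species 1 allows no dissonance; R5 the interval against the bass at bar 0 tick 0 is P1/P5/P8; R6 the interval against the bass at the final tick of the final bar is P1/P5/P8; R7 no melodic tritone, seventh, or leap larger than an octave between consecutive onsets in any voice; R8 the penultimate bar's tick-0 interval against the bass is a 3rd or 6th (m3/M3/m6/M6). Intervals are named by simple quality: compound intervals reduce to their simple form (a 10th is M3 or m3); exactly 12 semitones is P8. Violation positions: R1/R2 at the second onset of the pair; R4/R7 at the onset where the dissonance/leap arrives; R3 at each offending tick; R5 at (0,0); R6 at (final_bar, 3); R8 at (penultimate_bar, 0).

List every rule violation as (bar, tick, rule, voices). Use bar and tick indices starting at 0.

bar 0: v0=A3 v1=A4 downbeat P8
bar 1: v0=F3 v1=F4 downbeat P8
bar 2: v0=G3 v1=G4 downbeat P8
bar 3: v0=A3 v1=C4 downbeat m3
bar 4: v0=B3 v1=G4 downbeat m6
bar 5: v0=A3 v1=A4 downbeat P8
  -> R1 @ bar 2 tick 0 v(0, 1): F3/F4 P8 -> G3/G4 P8 similar

(2, 0, R1, (0, 1))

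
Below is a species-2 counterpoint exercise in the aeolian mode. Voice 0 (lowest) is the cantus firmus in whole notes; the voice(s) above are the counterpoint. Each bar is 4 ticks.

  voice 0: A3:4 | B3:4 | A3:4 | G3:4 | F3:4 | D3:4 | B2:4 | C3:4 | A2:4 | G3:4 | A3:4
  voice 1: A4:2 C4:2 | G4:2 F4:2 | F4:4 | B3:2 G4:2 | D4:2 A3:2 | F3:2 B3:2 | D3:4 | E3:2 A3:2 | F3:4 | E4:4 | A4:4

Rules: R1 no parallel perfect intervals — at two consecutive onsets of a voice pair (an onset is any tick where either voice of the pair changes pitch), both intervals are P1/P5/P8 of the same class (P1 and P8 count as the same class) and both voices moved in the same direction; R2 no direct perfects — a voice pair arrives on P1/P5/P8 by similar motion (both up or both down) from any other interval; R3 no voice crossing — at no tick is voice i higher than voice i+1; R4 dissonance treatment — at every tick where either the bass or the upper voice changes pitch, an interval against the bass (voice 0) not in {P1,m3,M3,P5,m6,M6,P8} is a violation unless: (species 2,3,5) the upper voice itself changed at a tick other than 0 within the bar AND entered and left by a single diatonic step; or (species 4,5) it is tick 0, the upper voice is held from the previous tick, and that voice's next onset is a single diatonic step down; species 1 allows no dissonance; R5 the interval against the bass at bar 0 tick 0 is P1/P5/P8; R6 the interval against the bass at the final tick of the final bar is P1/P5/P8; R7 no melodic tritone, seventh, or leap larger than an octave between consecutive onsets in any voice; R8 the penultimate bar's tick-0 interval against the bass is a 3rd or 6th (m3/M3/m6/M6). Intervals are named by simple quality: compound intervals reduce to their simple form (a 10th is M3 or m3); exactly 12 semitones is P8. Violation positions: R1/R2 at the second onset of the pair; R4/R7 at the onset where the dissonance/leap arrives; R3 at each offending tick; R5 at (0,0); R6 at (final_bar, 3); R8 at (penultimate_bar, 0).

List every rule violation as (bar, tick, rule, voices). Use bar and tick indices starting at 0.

(1, 2, R4, (0, 1))
(3, 0, R7, (1,))
(5, 2, R7, (1,))
(9, 0, R7, (0,))
(9, 0, R7, (1,))
(10, 0, R2, (0, 1))

bar 0: v0=A3 v1=A4 downbeat P8
bar 1: v0=B3 v1=G4 downbeat m6
bar 2: v0=A3 v1=F4 downbeat m6
bar 3: v0=G3 v1=B3 downbeat M3
bar 4: v0=F3 v1=D4 downbeat M6
bar 5: v0=D3 v1=F3 downbeat m3
bar 6: v0=B2 v1=D3 downbeat m3
bar 7: v0=C3 v1=E3 downbeat M3
bar 8: v0=A2 v1=F3 downbeat m6
bar 9: v0=G3 v1=E4 downbeat M6
bar 10: v0=A3 v1=A4 downbeat P8
  -> R4 @ bar 1 tick 2 v(0, 1): B3/F4 TT untreated
  -> R7 @ bar 3 tick 0 v(1,): F4->B3 leap 6st
  -> R7 @ bar 5 tick 2 v(1,): F3->B3 leap 6st
  -> R7 @ bar 9 tick 0 v(0,): A2->G3 leap 10st
  -> R7 @ bar 9 tick 0 v(1,): F3->E4 leap 11st
  -> R2 @ bar 10 tick 0 v(0, 1): G3/E4 M6 -> A3/A4 P8 similar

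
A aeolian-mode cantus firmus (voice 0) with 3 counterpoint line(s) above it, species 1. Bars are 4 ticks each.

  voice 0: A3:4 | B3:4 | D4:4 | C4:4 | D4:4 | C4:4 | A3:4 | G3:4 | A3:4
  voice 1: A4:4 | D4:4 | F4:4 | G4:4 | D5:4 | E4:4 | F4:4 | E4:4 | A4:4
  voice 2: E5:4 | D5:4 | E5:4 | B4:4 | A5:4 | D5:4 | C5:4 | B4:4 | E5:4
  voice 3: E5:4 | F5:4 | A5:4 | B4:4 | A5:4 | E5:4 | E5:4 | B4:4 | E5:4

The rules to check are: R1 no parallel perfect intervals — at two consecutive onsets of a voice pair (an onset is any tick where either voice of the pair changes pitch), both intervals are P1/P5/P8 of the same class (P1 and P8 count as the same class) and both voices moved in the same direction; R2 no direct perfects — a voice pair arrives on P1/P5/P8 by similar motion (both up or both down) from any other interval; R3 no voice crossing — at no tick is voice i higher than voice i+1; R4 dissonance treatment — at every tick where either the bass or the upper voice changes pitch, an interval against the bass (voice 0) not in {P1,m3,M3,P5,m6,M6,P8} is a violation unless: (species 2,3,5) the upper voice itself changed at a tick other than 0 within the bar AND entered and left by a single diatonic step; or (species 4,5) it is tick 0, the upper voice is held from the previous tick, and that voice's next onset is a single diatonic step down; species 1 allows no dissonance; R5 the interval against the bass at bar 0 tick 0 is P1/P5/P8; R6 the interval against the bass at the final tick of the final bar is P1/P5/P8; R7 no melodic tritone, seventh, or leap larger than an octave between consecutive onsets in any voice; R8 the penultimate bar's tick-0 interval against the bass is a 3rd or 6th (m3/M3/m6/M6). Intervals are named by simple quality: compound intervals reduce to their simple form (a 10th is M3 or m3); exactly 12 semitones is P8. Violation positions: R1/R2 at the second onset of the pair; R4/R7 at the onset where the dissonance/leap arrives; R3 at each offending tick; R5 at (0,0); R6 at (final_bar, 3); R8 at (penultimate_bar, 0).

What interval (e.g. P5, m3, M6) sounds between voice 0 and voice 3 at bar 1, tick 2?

voice 0=B3 voice 3=F5 -> TT

TT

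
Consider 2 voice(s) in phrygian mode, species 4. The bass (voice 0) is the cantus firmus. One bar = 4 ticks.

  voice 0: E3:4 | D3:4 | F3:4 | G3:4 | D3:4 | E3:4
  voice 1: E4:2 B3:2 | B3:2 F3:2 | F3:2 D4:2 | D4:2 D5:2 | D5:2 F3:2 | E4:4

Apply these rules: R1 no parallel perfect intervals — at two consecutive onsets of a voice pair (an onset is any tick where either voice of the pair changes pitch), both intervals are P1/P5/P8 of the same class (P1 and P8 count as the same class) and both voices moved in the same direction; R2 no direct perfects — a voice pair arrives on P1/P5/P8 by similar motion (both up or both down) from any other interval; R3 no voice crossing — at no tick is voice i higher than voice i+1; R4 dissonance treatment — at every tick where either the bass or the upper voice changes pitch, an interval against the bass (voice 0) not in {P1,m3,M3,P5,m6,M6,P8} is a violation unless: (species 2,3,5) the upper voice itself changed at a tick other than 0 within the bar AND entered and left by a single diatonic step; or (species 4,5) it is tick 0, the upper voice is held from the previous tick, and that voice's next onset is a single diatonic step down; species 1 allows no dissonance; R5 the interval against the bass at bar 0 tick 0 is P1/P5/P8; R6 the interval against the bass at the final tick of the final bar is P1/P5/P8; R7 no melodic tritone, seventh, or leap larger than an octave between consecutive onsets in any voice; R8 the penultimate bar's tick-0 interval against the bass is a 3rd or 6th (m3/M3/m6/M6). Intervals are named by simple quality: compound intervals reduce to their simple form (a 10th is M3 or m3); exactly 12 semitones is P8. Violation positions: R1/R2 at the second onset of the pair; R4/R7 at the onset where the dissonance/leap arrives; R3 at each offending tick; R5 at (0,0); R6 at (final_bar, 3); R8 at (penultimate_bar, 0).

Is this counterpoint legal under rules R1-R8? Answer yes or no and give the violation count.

bar 0: v0=E3 v1=E4 (P8)
bar 1: v0=D3 v1=B3 (M6)
bar 2: v0=F3 v1=F3 (P1)
bar 3: v0=G3 v1=D4 (P5)
bar 4: v0=D3 v1=D5 (P1)
bar 5: v0=E3 v1=E4 (P8)
  R7 @ bar1.2: B3->F3 leap 6st
  R8 @ bar4.0: penult P1 not 3rd/6th
  R7 @ bar4.2: D5->F3 leap 21st
  R2 @ bar5.0: D3/F3 m3 -> E3/E4 P8 similar
  R7 @ bar5.0: F3->E4 leap 11st

No (5 violations)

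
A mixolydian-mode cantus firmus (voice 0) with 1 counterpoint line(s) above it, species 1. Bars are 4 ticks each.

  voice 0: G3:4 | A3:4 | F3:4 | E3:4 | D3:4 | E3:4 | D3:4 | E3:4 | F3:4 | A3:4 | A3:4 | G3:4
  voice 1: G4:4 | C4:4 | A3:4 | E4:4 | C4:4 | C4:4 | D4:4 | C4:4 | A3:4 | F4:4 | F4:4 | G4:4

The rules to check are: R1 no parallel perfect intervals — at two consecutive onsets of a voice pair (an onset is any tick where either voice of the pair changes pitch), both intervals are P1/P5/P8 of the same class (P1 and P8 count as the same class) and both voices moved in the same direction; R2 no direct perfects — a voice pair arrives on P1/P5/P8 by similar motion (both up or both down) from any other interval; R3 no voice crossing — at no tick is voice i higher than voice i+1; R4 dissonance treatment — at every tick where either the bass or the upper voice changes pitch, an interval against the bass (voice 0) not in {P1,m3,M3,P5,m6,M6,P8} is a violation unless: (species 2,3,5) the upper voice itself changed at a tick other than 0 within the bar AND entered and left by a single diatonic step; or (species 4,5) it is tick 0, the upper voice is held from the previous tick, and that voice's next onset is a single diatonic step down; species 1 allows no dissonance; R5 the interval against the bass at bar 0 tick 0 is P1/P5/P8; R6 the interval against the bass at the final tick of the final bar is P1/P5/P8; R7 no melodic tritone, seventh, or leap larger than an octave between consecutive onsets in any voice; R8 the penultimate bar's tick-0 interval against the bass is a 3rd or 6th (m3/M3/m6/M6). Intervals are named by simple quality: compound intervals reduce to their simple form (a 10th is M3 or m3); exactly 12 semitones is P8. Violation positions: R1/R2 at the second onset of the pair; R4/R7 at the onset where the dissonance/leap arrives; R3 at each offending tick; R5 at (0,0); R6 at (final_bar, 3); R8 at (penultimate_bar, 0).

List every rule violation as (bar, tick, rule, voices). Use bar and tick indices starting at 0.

(4, 0, R4, (0, 1))

bar 0: v0=G3 v1=G4 downbeat P8
bar 1: v0=A3 v1=C4 downbeat m3
bar 2: v0=F3 v1=A3 downbeat M3
bar 3: v0=E3 v1=E4 downbeat P8
bar 4: v0=D3 v1=C4 downbeat m7
bar 5: v0=E3 v1=C4 downbeat m6
bar 6: v0=D3 v1=D4 downbeat P8
bar 7: v0=E3 v1=C4 downbeat m6
bar 8: v0=F3 v1=A3 downbeat M3
bar 9: v0=A3 v1=F4 downbeat m6
bar 10: v0=A3 v1=F4 downbeat m6
bar 11: v0=G3 v1=G4 downbeat P8
  -> R4 @ bar 4 tick 0 v(0, 1): D3/C4 m7 untreated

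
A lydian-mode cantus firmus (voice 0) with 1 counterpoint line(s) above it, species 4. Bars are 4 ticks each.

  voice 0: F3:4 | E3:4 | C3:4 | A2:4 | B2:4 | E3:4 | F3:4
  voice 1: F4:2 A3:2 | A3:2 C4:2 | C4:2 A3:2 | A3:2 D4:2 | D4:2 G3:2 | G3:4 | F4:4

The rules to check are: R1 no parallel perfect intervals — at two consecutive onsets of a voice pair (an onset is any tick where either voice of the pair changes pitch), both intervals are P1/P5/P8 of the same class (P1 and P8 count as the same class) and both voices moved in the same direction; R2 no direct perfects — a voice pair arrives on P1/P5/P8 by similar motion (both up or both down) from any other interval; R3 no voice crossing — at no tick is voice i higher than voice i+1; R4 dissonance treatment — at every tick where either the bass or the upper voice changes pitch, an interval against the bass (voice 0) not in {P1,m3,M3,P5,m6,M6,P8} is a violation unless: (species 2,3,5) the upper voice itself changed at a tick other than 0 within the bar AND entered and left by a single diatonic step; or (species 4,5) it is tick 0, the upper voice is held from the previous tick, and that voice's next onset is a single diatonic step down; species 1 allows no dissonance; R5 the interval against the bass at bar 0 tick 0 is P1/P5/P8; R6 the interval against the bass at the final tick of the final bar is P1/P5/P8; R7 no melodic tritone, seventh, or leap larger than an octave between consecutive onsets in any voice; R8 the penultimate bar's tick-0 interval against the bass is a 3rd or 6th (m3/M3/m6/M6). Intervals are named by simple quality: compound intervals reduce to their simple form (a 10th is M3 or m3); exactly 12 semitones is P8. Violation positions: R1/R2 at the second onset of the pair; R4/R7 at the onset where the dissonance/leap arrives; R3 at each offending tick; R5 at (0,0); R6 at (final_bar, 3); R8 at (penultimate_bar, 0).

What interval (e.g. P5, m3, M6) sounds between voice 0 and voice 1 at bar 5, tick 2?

m3

voice 0=E3 voice 1=G3 -> m3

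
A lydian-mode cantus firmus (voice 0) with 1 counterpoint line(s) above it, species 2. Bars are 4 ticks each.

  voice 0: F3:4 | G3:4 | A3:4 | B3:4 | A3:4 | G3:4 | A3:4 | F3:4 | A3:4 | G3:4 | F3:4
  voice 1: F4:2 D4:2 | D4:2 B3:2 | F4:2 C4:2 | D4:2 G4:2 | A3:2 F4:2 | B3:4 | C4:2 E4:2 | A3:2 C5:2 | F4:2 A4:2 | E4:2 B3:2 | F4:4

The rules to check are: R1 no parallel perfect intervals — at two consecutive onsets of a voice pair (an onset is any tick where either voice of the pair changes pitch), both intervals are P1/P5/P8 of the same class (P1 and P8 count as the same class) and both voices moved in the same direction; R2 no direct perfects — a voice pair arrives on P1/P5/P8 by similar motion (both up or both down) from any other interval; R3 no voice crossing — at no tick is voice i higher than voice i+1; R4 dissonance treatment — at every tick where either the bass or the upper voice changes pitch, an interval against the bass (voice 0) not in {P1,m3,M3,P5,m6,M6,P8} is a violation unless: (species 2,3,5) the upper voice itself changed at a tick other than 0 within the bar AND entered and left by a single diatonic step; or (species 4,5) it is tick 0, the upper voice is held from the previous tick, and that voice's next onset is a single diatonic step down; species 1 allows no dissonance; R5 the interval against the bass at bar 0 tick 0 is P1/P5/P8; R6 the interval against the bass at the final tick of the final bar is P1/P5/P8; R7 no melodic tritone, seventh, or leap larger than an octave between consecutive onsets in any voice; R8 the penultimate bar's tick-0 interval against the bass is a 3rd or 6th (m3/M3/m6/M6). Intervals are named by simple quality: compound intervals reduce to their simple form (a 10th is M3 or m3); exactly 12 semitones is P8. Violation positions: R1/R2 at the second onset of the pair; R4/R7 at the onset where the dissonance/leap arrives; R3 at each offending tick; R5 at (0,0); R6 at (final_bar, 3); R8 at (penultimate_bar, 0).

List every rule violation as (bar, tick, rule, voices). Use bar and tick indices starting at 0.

(2, 0, R7, (1,))
(4, 0, R2, (0, 1))
(4, 0, R7, (1,))
(5, 0, R7, (1,))
(7, 2, R7, (1,))
(10, 0, R7, (1,))

bar 0: v0=F3 v1=F4 downbeat P8
bar 1: v0=G3 v1=D4 downbeat P5
bar 2: v0=A3 v1=F4 downbeat m6
bar 3: v0=B3 v1=D4 downbeat m3
bar 4: v0=A3 v1=A3 downbeat P1
bar 5: v0=G3 v1=B3 downbeat M3
bar 6: v0=A3 v1=C4 downbeat m3
bar 7: v0=F3 v1=A3 downbeat M3
bar 8: v0=A3 v1=F4 downbeat m6
bar 9: v0=G3 v1=E4 downbeat M6
bar 10: v0=F3 v1=F4 downbeat P8
  -> R7 @ bar 2 tick 0 v(1,): B3->F4 leap 6st
  -> R2 @ bar 4 tick 0 v(0, 1): B3/G4 m6 -> A3/A3 P1 similar
  -> R7 @ bar 4 tick 0 v(1,): G4->A3 leap 10st
  -> R7 @ bar 5 tick 0 v(1,): F4->B3 leap 6st
  -> R7 @ bar 7 tick 2 v(1,): A3->C5 leap 15st
  -> R7 @ bar 10 tick 0 v(1,): B3->F4 leap 6st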